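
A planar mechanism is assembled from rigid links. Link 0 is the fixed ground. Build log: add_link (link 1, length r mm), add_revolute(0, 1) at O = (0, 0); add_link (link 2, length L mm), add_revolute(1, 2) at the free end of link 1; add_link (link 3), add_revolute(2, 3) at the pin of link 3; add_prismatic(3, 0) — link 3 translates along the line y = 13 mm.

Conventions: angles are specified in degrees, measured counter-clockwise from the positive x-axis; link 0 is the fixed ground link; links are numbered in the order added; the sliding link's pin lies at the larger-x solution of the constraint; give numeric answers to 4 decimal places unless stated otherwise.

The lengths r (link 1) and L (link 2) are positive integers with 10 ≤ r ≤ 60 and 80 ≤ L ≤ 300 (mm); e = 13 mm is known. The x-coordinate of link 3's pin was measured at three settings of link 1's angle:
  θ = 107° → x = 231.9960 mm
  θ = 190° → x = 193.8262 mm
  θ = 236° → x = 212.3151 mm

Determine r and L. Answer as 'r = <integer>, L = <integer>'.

constraint per measurement: (x − r cos θ)² + (r sin θ − e)² = L²
subtracting the θ₁ and θ₂ equations cancels the r² and L² terms:
r = (x₁² − x₂²) / (2[(x₁cos θ₁ + e sin θ₁) − (x₂cos θ₂ + e sin θ₂)]) = 59.0000 → r = 59
L² = (x₁ − r cos θ₁)² + (r sin θ₁ − e)² = 64009.0023 → L = 253.0000 → L = 253
check at θ₃=236°: x = 212.3151 (printed 212.3151) ✓

r = 59, L = 253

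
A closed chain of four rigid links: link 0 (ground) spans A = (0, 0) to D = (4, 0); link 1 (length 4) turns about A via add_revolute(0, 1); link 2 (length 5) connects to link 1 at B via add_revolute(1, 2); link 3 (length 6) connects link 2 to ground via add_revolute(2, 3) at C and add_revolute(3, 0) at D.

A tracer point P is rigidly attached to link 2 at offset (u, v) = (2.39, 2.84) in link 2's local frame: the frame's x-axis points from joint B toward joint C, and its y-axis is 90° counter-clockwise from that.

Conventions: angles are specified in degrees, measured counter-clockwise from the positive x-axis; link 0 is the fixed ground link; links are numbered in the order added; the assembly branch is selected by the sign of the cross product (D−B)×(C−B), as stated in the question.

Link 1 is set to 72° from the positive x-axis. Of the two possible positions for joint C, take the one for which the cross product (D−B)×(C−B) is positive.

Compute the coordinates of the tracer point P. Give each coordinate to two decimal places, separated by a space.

A=(0,0), D=(4.00,0)
B = A + 4.00·(cos72°, sin72°) = (1.2361, 3.8042)
|BD| = 4.7023
circle(B,5.00) ∩ circle(D,6.00): a=1.1815, h=4.8584
  candidates: C₊=(5.8611,5.7041) cross=22.846; C₋=(-2.0000,-0.0073) cross=-22.846
  branch + wants cross > 0 → take C=(5.8611,5.7041) (cross=22.846)
ex = (C−B)/|BC| = (0.9250,0.3800); ey = (-0.3800,0.9250)
P = B + 2.39·ex + 2.84·ey = (2.3677,7.3394)

2.37 7.34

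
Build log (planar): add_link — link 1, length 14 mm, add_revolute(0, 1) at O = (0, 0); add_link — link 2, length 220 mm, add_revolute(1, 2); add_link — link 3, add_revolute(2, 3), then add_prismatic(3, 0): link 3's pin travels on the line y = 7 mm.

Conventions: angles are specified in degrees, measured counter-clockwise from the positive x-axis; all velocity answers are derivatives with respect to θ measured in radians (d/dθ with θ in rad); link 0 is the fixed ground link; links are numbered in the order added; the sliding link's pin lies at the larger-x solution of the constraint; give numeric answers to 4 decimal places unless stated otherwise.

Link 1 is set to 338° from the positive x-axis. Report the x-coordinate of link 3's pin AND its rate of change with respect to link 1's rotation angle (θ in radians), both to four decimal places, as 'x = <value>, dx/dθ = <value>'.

geometry: r = 14 mm, L = 220 mm, e = 7 mm
crank pin P = (r cos θ, r sin θ) = (12.980574, -5.244492)
h = r sin θ − e = -5.244492 − 7 = -12.244492
x = r cos θ + √(L² − h²) = 12.980574 + 219.658991 = 232.639565
dx/dθ = −r sin θ − h·r cos θ/√(L² − h²) (θ in radians; h = -12.244492) = 5.968071

x = 232.6396, dx/dθ = 5.9681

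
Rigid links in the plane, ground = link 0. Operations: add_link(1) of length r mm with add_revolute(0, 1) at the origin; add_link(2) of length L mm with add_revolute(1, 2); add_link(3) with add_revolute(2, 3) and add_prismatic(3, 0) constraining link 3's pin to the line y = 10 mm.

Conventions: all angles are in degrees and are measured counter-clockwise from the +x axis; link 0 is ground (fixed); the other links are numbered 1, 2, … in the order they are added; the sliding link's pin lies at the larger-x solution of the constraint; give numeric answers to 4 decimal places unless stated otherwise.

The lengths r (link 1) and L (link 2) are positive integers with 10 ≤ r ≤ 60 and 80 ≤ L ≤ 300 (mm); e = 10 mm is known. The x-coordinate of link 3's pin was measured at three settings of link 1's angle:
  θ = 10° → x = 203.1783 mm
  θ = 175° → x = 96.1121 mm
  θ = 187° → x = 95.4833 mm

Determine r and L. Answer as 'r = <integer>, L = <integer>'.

constraint per measurement: (x − r cos θ)² + (r sin θ − e)² = L²
subtracting the θ₁ and θ₂ equations cancels the r² and L² terms:
r = (x₁² − x₂²) / (2[(x₁cos θ₁ + e sin θ₁) − (x₂cos θ₂ + e sin θ₂)]) = 54.0000 → r = 54
L² = (x₁ − r cos θ₁)² + (r sin θ₁ − e)² = 22499.9925 → L = 150.0000 → L = 150
check at θ₃=187°: x = 95.4833 (printed 95.4833) ✓

r = 54, L = 150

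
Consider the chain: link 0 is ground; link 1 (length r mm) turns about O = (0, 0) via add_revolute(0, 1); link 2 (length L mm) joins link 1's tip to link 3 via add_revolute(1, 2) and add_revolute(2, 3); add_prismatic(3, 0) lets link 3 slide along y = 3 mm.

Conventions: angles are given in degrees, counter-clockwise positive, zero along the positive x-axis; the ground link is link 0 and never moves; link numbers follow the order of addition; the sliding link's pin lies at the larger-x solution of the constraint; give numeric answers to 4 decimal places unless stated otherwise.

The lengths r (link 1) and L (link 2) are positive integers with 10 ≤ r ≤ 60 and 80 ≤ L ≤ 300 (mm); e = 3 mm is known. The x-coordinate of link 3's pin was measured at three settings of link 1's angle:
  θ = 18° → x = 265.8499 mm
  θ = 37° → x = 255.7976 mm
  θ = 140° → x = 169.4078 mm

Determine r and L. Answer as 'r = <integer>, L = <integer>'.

constraint per measurement: (x − r cos θ)² + (r sin θ − e)² = L²
subtracting the θ₁ and θ₂ equations cancels the r² and L² terms:
r = (x₁² − x₂²) / (2[(x₁cos θ₁ + e sin θ₁) − (x₂cos θ₂ + e sin θ₂)]) = 54.9996 → r = 55
L² = (x₁ − r cos θ₁)² + (r sin θ₁ − e)² = 45795.9829 → L = 214.0000 → L = 214
check at θ₃=140°: x = 169.4078 (printed 169.4078) ✓

r = 55, L = 214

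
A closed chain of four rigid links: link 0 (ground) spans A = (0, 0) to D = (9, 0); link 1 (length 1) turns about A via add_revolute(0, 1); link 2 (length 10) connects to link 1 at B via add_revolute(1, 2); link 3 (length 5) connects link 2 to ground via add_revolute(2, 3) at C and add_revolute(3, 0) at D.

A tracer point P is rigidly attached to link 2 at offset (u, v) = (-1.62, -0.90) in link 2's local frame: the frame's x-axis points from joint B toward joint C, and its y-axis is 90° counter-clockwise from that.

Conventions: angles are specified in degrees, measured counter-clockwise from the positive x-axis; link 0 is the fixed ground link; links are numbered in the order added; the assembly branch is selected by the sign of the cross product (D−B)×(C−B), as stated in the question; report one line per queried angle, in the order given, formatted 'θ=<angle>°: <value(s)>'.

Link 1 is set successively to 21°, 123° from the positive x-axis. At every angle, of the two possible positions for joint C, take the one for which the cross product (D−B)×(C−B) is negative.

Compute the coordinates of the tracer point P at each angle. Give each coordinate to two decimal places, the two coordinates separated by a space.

A=(0,0), D=(9.00,0)
θ=21°: B = A + 1.00·(cos21°, sin21°) = (0.9336, 0.3584)
θ=21°: |BD| = 8.0744
θ=21°: circle(B,10.00) ∩ circle(D,5.00): a=8.6815, h=4.9630
θ=21°:   candidates: C₊=(9.8268,4.9312) cross=40.073; C₋=(9.3863,-4.9851) cross=-40.073
θ=21°:   branch - wants cross < 0 → take C=(9.3863,-4.9851) (cross=-40.073)
θ=21°: ex = (C−B)/|BC| = (0.8453,-0.5343); ey = (0.5343,0.8453)
θ=21°: P = B + -1.62·ex + -0.90·ey = (-0.9167,0.4633)
θ=123°: B = A + 1.00·(cos123°, sin123°) = (-0.5446, 0.8387)
θ=123°: |BD| = 9.5814
θ=123°: circle(B,10.00) ∩ circle(D,5.00): a=8.7045, h=4.9225
θ=123°:   candidates: C₊=(8.5574,4.9804) cross=47.165; C₋=(7.6956,-4.8269) cross=-47.165
θ=123°:   branch - wants cross < 0 → take C=(7.6956,-4.8269) (cross=-47.165)
θ=123°: ex = (C−B)/|BC| = (0.8240,-0.5666); ey = (0.5666,0.8240)
θ=123°: P = B + -1.62·ex + -0.90·ey = (-2.3895,1.0149)

θ=21°: -0.92 0.46
θ=123°: -2.39 1.01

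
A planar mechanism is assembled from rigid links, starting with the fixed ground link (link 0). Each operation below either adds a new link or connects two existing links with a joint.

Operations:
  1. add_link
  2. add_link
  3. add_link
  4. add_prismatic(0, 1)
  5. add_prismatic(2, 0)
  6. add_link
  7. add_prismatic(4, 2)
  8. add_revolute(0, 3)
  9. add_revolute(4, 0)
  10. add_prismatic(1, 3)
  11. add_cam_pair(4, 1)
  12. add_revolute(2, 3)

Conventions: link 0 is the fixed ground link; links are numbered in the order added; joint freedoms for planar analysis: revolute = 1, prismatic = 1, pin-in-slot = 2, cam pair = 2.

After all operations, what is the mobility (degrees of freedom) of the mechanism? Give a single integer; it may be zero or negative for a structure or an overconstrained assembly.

(L,J1,J2)=(1,0,0); link0 fixed
link1: (2,0,0)
link2: (3,0,0)
link3: (4,0,0)
P 0-1 [J1]: (4,1,0)
P 2-0 [J1]: (4,2,0)
link4: (5,2,0)
P 4-2 [J1]: (5,3,0)
R 0-3 [J1]: (5,4,0)
R 4-0 [J1]: (5,5,0)
P 1-3 [J1]: (5,6,0)
C 4-1 [J2]: (5,6,1)
R 2-3 [J1]: (5,7,1)
Grübler: 3·4 − 2·7 − 1 = -3

M = -3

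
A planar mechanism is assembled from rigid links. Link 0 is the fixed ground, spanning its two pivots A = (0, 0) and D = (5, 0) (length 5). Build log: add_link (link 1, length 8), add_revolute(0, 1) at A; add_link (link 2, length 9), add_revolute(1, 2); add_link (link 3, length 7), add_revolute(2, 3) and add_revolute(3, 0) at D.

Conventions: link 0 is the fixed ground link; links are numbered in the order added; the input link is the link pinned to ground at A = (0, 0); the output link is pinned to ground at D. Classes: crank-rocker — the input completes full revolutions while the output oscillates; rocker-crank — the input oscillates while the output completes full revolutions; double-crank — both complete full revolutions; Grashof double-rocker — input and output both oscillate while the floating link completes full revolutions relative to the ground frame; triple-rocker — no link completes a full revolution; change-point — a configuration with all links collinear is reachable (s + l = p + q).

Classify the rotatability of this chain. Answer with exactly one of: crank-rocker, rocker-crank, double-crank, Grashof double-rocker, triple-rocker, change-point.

lengths: ground=5, input=8, coupler=9, output=7
sorted: s=5 (shortest), l=9 (longest), p+q=15
s + l = 14 vs p + q = 15
s + l < p + q (Grashof) with shortest = ground link → double-crank

double-crank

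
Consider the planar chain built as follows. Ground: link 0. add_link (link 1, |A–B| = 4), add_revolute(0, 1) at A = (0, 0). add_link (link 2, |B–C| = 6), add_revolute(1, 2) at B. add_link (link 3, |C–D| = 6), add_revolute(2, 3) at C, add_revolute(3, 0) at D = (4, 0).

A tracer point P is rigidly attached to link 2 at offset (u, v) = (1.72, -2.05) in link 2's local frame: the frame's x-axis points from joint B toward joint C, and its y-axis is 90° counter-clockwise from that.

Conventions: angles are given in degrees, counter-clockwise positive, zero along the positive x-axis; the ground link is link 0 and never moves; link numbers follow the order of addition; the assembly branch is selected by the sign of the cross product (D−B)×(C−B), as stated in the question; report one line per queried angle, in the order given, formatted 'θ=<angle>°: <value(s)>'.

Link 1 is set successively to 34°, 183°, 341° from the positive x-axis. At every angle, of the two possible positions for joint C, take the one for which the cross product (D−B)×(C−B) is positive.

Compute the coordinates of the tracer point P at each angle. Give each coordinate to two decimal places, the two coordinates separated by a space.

A=(0,0), D=(4.00,0)
θ=34°: B = A + 4.00·(cos34°, sin34°) = (3.3162, 2.2368)
θ=34°: |BD| = 2.3390
θ=34°: circle(B,6.00) ∩ circle(D,6.00): a=1.1695, h=5.8849
θ=34°:   candidates: C₊=(9.2859,2.8390) cross=13.765; C₋=(-1.9697,-0.6022) cross=-13.765
θ=34°:   branch + wants cross > 0 → take C=(9.2859,2.8390) (cross=13.765)
θ=34°: ex = (C−B)/|BC| = (0.9950,0.1004); ey = (-0.1004,0.9950)
θ=34°: P = B + 1.72·ex + -2.05·ey = (5.2332,0.3698)
θ=183°: B = A + 4.00·(cos183°, sin183°) = (-3.9945, -0.2093)
θ=183°: |BD| = 7.9973
θ=183°: circle(B,6.00) ∩ circle(D,6.00): a=3.9986, h=4.4734
θ=183°:   candidates: C₊=(-0.1144,4.3672) cross=35.775; C₋=(0.1198,-4.5765) cross=-35.775
θ=183°:   branch + wants cross > 0 → take C=(-0.1144,4.3672) (cross=35.775)
θ=183°: ex = (C−B)/|BC| = (0.6467,0.7628); ey = (-0.7628,0.6467)
θ=183°: P = B + 1.72·ex + -2.05·ey = (-1.3186,-0.2231)
θ=341°: B = A + 4.00·(cos341°, sin341°) = (3.7821, -1.3023)
θ=341°: |BD| = 1.3204
θ=341°: circle(B,6.00) ∩ circle(D,6.00): a=0.6602, h=5.9636
θ=341°:   candidates: C₊=(-1.9907,0.3331) cross=7.874; C₋=(9.7728,-1.6354) cross=-7.874
θ=341°:   branch + wants cross > 0 → take C=(-1.9907,0.3331) (cross=7.874)
θ=341°: ex = (C−B)/|BC| = (-0.9621,0.2726); ey = (-0.2726,-0.9621)
θ=341°: P = B + 1.72·ex + -2.05·ey = (2.6860,1.1389)

θ=34°: 5.23 0.37
θ=183°: -1.32 -0.22
θ=341°: 2.69 1.14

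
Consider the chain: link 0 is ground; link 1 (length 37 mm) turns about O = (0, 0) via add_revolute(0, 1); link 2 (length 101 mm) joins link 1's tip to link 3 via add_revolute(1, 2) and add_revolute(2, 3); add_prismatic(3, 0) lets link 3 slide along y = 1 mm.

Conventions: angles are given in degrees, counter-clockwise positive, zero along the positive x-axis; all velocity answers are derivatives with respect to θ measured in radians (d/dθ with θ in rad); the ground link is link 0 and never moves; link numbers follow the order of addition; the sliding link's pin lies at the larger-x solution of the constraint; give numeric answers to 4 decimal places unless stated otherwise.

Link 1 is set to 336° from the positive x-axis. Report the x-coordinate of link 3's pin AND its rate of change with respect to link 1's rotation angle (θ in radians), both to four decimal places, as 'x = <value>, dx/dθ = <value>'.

geometry: r = 37 mm, L = 101 mm, e = 1 mm
crank pin P = (r cos θ, r sin θ) = (33.801182, -15.049256)
h = r sin θ − e = -15.049256 − 1 = -16.049256
x = r cos θ + √(L² − h²) = 33.801182 + 99.716706 = 133.517888
dx/dθ = −r sin θ − h·r cos θ/√(L² − h²) (θ in radians; h = -16.049256) = 20.489506

x = 133.5179, dx/dθ = 20.4895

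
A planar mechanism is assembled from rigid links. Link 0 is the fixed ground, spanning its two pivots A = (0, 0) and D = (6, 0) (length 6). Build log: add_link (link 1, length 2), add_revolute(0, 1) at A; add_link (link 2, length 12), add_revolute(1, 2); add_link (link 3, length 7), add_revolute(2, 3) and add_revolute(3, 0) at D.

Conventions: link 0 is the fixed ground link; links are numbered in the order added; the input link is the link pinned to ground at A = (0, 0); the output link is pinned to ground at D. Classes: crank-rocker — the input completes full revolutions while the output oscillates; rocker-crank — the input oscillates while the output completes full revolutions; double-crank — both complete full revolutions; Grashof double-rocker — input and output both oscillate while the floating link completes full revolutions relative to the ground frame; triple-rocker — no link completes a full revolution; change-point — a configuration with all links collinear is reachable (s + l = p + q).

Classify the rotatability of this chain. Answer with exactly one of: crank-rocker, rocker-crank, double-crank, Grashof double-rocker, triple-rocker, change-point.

lengths: ground=6, input=2, coupler=12, output=7
sorted: s=2 (shortest), l=12 (longest), p+q=13
s + l = 14 vs p + q = 13
s + l > p + q → non-Grashof → no link fully rotates → triple-rocker

triple-rocker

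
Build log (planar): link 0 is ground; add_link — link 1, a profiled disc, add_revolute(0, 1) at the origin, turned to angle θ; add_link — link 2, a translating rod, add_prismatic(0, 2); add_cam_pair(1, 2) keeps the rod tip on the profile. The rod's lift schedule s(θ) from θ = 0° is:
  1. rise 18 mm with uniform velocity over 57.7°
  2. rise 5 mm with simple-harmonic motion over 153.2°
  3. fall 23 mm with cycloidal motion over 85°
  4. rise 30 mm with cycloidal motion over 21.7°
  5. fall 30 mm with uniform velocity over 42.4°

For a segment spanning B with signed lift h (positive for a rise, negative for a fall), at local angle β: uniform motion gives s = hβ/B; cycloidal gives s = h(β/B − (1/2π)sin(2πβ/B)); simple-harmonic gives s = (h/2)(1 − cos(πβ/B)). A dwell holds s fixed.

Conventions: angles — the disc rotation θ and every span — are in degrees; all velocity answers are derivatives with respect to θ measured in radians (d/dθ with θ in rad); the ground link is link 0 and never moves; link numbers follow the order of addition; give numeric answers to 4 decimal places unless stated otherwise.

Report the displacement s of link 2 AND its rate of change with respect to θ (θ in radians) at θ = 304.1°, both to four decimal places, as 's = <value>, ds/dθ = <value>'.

seg 1 [0°–57.7°] uniform, h=18: full span → s += 18 → s = 18.0000
seg 2 [57.7°–210.9°] simple-harmonic, h=5: full span → s += 5 → s = 23.0000
seg 3 [210.9°–295.9°] cycloidal, h=-23: full span → s += -23 → s = 0.0000
seg 4 [295.9°–317.6°] cycloidal, h=30: θ=304.1° here. β=8.2, B=21.7. 30·(0.3779 − sin(2π·0.3779)/(2π)) = 8.0219 → s = 8.0219
velocity in seg [295.9°–317.6°] (cycloidal), θ in radians: β = 8.2° = 0.1431 rad, B = 21.7° = 0.3787 rad; ds/dθ = (h/B)(1 − cos(2πβ/B)) = (30/0.3787)(1 − cos(2π·0.3779)) = 136.225597 mm/rad

s = 8.0219, ds/dθ = 136.2256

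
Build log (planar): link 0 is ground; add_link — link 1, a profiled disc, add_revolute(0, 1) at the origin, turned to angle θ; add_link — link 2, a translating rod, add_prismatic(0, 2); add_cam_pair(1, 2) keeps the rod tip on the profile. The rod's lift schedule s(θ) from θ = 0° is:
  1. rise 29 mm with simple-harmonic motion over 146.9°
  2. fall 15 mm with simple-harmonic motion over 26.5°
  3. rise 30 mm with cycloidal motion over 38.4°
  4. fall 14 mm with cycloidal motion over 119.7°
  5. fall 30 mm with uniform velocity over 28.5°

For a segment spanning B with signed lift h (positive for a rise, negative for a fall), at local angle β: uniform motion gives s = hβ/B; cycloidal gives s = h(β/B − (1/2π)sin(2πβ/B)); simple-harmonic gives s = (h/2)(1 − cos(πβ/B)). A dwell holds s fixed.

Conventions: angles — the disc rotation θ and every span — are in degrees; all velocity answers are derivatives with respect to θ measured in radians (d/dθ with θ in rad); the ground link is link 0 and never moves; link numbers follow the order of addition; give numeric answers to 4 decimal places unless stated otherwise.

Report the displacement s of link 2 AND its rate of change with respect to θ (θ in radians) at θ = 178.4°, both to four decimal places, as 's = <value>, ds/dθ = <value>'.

seg 1 [0°–146.9°] simple-harmonic, h=29: full span → s += 29 → s = 29.0000
seg 2 [146.9°–173.4°] simple-harmonic, h=-15: full span → s += -15 → s = 14.0000
seg 3 [173.4°–211.8°] cycloidal, h=30: θ=178.4° here. β=5, B=38.4. 30·(0.1302 − sin(2π·0.1302)/(2π)) = 0.4214 → s = 14.4214
velocity in seg [173.4°–211.8°] (cycloidal), θ in radians: β = 5° = 0.0873 rad, B = 38.4° = 0.6702 rad; ds/dθ = (h/B)(1 − cos(2πβ/B)) = (30/0.6702)(1 − cos(2π·0.1302)) = 14.163145 mm/rad

s = 14.4214, ds/dθ = 14.1631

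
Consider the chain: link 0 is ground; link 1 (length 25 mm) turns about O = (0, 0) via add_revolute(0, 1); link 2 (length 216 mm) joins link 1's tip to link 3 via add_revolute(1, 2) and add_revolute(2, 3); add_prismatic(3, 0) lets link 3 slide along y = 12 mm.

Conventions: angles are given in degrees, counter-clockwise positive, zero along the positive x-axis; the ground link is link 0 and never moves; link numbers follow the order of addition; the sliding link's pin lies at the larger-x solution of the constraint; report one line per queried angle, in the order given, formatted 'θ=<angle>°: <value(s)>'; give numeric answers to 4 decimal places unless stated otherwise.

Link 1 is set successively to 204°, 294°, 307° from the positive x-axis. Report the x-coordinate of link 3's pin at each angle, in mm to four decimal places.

geometry: r = 25 mm, L = 216 mm, e = 12 mm
θ=204°: crank pin P = (r cos θ, r sin θ) = (-22.838636, -10.168416)
θ=204°: h = r sin θ − e = -10.168416 − 12 = -22.168416
θ=204°: x = r cos θ + √(L² − h²) = -22.838636 + 214.859399 = 192.020763
θ=294°: crank pin P = (r cos θ, r sin θ) = (10.168416, -22.838636)
θ=294°: h = r sin θ − e = -22.838636 − 12 = -34.838636
θ=294°: x = r cos θ + √(L² − h²) = 10.168416 + 213.171925 = 223.340341
θ=307°: crank pin P = (r cos θ, r sin θ) = (15.045376, -19.965888)
θ=307°: h = r sin θ − e = -19.965888 − 12 = -31.965888
θ=307°: x = r cos θ + √(L² − h²) = 15.045376 + 213.621586 = 228.666962

θ=204°: 192.0208
θ=294°: 223.3403
θ=307°: 228.6670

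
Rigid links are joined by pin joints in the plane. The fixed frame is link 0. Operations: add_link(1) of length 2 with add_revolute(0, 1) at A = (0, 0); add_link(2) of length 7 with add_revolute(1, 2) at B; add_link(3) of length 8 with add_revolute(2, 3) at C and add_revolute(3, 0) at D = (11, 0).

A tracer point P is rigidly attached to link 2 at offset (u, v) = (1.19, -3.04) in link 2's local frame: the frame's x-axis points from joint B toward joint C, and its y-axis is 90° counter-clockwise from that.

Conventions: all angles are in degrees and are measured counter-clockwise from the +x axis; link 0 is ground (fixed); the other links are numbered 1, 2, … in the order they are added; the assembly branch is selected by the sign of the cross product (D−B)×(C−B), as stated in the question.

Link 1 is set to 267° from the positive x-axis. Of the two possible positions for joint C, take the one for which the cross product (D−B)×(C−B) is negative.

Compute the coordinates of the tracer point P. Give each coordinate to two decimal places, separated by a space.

A=(0,0), D=(11.00,0)
B = A + 2.00·(cos267°, sin267°) = (-0.1047, -1.9973)
|BD| = 11.2829
circle(B,7.00) ∩ circle(D,8.00): a=4.9767, h=4.9226
  candidates: C₊=(3.9220,3.7286) cross=55.541; C₋=(5.6648,-5.9612) cross=-55.541
  branch - wants cross < 0 → take C=(5.6648,-5.9612) (cross=-55.541)
ex = (C−B)/|BC| = (0.8242,-0.5663); ey = (0.5663,0.8242)
P = B + 1.19·ex + -3.04·ey = (-0.8453,-5.1767)

-0.85 -5.18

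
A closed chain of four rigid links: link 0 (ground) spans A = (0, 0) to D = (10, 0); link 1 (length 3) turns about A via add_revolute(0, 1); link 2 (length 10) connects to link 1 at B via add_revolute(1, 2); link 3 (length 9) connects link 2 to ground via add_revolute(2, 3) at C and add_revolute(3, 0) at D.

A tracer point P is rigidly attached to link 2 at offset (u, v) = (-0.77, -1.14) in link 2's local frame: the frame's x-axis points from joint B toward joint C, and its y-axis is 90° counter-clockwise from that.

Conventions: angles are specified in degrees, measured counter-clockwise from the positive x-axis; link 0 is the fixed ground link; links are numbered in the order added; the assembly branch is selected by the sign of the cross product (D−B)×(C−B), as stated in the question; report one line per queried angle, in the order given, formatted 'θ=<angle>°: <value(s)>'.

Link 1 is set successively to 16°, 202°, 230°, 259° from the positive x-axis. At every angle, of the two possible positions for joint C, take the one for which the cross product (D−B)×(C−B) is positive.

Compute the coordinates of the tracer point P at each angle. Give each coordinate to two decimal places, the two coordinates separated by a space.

A=(0,0), D=(10.00,0)
θ=16°: B = A + 3.00·(cos16°, sin16°) = (2.8838, 0.8269)
θ=16°: |BD| = 7.1641
θ=16°: circle(B,10.00) ∩ circle(D,9.00): a=4.9081, h=8.7127
θ=16°:   candidates: C₊=(8.7647,8.9148) cross=62.418; C₋=(6.7534,-8.3940) cross=-62.418
θ=16°:   branch + wants cross > 0 → take C=(8.7647,8.9148) (cross=62.418)
θ=16°: ex = (C−B)/|BC| = (0.5881,0.8088); ey = (-0.8088,0.5881)
θ=16°: P = B + -0.77·ex + -1.14·ey = (3.3530,-0.4663)
θ=202°: B = A + 3.00·(cos202°, sin202°) = (-2.7816, -1.1238)
θ=202°: |BD| = 12.8309
θ=202°: circle(B,10.00) ∩ circle(D,9.00): a=7.1558, h=6.9853
θ=202°:   candidates: C₊=(3.7350,6.4614) cross=89.627; C₋=(4.9586,-7.4555) cross=-89.627
θ=202°:   branch + wants cross > 0 → take C=(3.7350,6.4614) (cross=89.627)
θ=202°: ex = (C−B)/|BC| = (0.6517,0.7585); ey = (-0.7585,0.6517)
θ=202°: P = B + -0.77·ex + -1.14·ey = (-2.4186,-2.4508)
θ=230°: B = A + 3.00·(cos230°, sin230°) = (-1.9284, -2.2981)
θ=230°: |BD| = 12.1477
θ=230°: circle(B,10.00) ∩ circle(D,9.00): a=6.8559, h=7.2799
θ=230°:   candidates: C₊=(3.4265,6.1473) cross=88.434; C₋=(6.1810,-8.1495) cross=-88.434
θ=230°:   branch + wants cross > 0 → take C=(3.4265,6.1473) (cross=88.434)
θ=230°: ex = (C−B)/|BC| = (0.5355,0.8445); ey = (-0.8445,0.5355)
θ=230°: P = B + -0.77·ex + -1.14·ey = (-1.3779,-3.5589)
θ=259°: B = A + 3.00·(cos259°, sin259°) = (-0.5724, -2.9449)
θ=259°: |BD| = 10.9749
θ=259°: circle(B,10.00) ∩ circle(D,9.00): a=6.3531, h=7.7226
θ=259°:   candidates: C₊=(3.4755,6.1992) cross=84.755; C₋=(7.6198,-8.6796) cross=-84.755
θ=259°:   branch + wants cross > 0 → take C=(3.4755,6.1992) (cross=84.755)
θ=259°: ex = (C−B)/|BC| = (0.4048,0.9144); ey = (-0.9144,0.4048)
θ=259°: P = B + -0.77·ex + -1.14·ey = (0.1583,-4.1104)

θ=16°: 3.35 -0.47
θ=202°: -2.42 -2.45
θ=230°: -1.38 -3.56
θ=259°: 0.16 -4.11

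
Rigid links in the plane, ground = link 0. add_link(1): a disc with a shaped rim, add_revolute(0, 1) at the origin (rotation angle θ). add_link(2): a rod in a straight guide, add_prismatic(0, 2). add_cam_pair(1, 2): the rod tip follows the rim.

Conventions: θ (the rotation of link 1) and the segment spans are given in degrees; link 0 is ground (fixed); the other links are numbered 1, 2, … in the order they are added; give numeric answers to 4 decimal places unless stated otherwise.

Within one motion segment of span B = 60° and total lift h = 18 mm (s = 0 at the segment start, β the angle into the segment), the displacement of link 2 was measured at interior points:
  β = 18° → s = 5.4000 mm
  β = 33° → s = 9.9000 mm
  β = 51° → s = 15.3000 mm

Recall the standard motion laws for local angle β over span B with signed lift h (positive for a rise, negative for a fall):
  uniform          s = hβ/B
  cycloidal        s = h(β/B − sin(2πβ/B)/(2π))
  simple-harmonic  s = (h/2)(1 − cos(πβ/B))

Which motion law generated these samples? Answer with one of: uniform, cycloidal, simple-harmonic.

candidates at β/B = r: uniform s = h·r (linear in β); cycloidal s = h·(r − sin(2πr)/(2π)); simple-harmonic s = (h/2)(1 − cos(πr))
β=18°: printed 5.4000 | uniform 5.4000, cycloidal 2.6754, simple-harmonic 3.7099
β=33°: printed 9.9000 | uniform 9.9000, cycloidal 10.7853, simple-harmonic 10.4079
β=51°: printed 15.3000 | uniform 15.3000, cycloidal 17.6177, simple-harmonic 17.0191
only one law matches every sample → uniform

uniform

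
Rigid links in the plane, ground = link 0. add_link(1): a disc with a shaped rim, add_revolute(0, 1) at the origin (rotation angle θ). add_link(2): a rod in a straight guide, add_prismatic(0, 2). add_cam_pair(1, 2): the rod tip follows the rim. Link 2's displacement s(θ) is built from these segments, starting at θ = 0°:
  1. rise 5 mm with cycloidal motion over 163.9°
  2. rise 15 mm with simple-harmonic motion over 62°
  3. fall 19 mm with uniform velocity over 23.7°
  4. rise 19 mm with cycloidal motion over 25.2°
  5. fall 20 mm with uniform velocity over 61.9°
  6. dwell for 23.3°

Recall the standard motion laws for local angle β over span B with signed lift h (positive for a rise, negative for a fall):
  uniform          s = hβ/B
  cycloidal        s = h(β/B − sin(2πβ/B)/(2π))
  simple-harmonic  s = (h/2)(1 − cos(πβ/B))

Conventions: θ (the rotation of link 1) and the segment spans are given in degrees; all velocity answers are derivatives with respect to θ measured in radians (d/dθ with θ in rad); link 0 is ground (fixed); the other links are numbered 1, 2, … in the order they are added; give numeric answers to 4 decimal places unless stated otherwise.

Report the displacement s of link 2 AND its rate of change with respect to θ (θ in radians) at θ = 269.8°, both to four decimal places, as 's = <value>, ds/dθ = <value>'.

segment 1 (0° to 163.9°, cycloidal, h = 5) is passed completely: s = 0.0000 + (5) = 5.0000
segment 2 (163.9° to 225.9°, simple-harmonic, h = 15) is passed completely: s = 5.0000 + (15) = 20.0000
segment 3 (225.9° to 249.6°, uniform, h = -19) is passed completely: s = 20.0000 + (-19) = 1.0000
θ = 269.8° falls in segment 4 (249.6° to 274.8°, cycloidal, h = 19): β = 269.8 − 249.6 = 20.2°, B = 25.2°; Δs = 19·(0.8016 − sin(2π·0.8016)/(2π)) = 18.0966; s = 1.0000 + 18.0966 = 19.0966
velocity in seg [249.6°–274.8°] (cycloidal), θ in radians: β = 20.2° = 0.3526 rad, B = 25.2° = 0.4398 rad; ds/dθ = (h/B)(1 − cos(2πβ/B)) = (19/0.4398)(1 − cos(2π·0.8016)) = 29.440831 mm/rad

s = 19.0966, ds/dθ = 29.4408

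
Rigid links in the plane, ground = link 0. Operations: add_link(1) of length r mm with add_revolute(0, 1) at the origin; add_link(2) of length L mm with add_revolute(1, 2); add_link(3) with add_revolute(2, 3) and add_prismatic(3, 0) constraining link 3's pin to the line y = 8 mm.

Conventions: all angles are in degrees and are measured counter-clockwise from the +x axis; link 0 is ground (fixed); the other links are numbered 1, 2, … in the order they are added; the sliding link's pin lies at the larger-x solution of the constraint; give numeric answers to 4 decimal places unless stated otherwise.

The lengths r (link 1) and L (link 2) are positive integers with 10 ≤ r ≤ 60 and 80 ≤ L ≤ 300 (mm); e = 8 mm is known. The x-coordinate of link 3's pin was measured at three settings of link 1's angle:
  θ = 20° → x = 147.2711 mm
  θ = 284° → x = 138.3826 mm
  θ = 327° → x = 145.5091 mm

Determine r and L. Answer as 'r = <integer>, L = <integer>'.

constraint per measurement: (x − r cos θ)² + (r sin θ − e)² = L²
subtracting the θ₁ and θ₂ equations cancels the r² and L² terms:
r = (x₁² − x₂²) / (2[(x₁cos θ₁ + e sin θ₁) − (x₂cos θ₂ + e sin θ₂)]) = 11.0000 → r = 11
L² = (x₁ − r cos θ₁)² + (r sin θ₁ − e)² = 18769.0109 → L = 137.0000 → L = 137
check at θ₃=327°: x = 145.5091 (printed 145.5091) ✓

r = 11, L = 137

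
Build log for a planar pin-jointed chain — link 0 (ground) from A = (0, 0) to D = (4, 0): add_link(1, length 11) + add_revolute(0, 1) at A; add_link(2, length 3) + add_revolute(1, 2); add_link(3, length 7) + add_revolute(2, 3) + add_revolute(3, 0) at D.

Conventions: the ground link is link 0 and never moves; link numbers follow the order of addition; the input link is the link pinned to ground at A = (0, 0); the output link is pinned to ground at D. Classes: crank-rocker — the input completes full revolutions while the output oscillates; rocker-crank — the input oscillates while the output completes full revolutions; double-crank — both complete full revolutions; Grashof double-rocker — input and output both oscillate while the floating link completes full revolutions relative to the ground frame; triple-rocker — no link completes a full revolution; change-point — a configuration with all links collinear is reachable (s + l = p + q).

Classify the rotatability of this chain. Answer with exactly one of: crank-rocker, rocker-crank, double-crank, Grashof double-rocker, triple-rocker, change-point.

lengths: ground=4, input=11, coupler=3, output=7
sorted: s=3 (shortest), l=11 (longest), p+q=11
s + l = 14 vs p + q = 11
s + l > p + q → non-Grashof → no link fully rotates → triple-rocker

triple-rocker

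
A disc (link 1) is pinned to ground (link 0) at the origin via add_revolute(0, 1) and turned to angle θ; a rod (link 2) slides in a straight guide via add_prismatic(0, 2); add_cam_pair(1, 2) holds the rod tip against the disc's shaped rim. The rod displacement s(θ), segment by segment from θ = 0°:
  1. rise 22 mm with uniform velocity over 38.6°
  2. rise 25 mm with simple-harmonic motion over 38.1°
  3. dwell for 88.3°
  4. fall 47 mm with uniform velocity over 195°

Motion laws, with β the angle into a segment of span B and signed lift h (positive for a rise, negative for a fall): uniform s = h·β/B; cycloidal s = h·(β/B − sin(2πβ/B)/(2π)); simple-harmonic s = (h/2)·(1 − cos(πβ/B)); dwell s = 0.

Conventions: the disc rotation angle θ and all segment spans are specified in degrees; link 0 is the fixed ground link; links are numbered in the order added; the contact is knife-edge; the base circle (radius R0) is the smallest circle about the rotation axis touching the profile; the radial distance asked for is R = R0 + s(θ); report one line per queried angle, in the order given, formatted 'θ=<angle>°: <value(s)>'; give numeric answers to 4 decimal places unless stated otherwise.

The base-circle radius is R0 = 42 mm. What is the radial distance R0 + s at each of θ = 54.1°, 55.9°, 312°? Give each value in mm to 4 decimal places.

segment 1 (0° to 38.6°, uniform, h = 22) is passed completely: s = 0.0000 + (22) = 22.0000
θ = 54.1° falls in segment 2 (38.6° to 76.7°, simple-harmonic, h = 25): β = 54.1 − 38.6 = 15.5°, B = 38.1°; Δs = 25/2·(1 − cos(π·0.4068)) = 8.8930; s = 22.0000 + 8.8930 = 30.8930
θ = 55.9° falls in segment 2 (38.6° to 76.7°, simple-harmonic, h = 25): β = 55.9 − 38.6 = 17.3°, B = 38.1°; Δs = 25/2·(1 − cos(π·0.4541)) = 10.7025; s = 22.0000 + 10.7025 = 32.7025
segment 2 (38.6° to 76.7°, simple-harmonic, h = 25) is passed completely: s = 22.0000 + (25) = 47.0000
segment 3 (76.7° to 165°, dwell): s unchanged at 47.0000
θ = 312° falls in segment 4 (165° to 360°, uniform, h = -47): β = 312 − 165 = 147°, B = 195°; Δs = -47·147/195 = -35.4308; s = 47.0000 − 35.4308 = 11.5692
θ=54.1°: R = R0 + s = 42 + 30.8930 = 72.8930
θ=55.9°: R = R0 + s = 42 + 32.7025 = 74.7025
θ=312°: R = R0 + s = 42 + 11.5692 = 53.5692

θ=54.1°: 72.8930
θ=55.9°: 74.7025
θ=312°: 53.5692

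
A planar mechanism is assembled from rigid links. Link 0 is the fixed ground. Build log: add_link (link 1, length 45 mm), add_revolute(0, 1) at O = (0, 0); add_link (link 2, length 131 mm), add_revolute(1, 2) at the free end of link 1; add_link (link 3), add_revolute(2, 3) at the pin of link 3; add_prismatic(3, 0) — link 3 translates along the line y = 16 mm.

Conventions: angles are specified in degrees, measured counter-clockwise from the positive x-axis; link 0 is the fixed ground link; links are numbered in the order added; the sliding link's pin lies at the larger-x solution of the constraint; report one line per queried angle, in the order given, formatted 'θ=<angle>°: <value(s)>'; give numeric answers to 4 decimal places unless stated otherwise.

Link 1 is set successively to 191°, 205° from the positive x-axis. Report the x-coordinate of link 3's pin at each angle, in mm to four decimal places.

geometry: r = 45 mm, L = 131 mm, e = 16 mm
θ=191°: crank pin P = (r cos θ, r sin θ) = (-44.173223, -8.586405)
θ=191°: h = r sin θ − e = -8.586405 − 16 = -24.586405
θ=191°: x = r cos θ + √(L² − h²) = -44.173223 + 128.672098 = 84.498874
θ=205°: crank pin P = (r cos θ, r sin θ) = (-40.783850, -19.017822)
θ=205°: h = r sin θ − e = -19.017822 − 16 = -35.017822
θ=205°: x = r cos θ + √(L² − h²) = -40.783850 + 126.232928 = 85.449078

θ=191°: 84.4989
θ=205°: 85.4491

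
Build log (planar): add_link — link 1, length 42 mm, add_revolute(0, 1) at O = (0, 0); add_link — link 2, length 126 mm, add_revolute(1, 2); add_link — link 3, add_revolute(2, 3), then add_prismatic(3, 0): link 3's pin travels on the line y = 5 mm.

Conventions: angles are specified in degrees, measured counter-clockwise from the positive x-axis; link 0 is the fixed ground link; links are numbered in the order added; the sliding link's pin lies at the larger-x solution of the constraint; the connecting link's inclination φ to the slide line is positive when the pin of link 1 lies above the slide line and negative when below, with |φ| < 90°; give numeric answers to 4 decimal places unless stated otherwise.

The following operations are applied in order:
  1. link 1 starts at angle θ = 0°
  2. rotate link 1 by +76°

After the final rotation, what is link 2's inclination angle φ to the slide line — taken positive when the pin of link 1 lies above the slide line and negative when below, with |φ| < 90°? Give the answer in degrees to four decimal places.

geometry: r = 42 mm, L = 126 mm, e = 5 mm; θ starts at 0°
rotate link 1 by +76°: θ ← 0° +76° = 76°
h = r sin θ − e = 40.752421 − 5 = 35.752421
sin φ = h / L = 35.752421 / 126 = 0.28374937
φ = arcsin(0.28374937) = 16.484107°

16.4841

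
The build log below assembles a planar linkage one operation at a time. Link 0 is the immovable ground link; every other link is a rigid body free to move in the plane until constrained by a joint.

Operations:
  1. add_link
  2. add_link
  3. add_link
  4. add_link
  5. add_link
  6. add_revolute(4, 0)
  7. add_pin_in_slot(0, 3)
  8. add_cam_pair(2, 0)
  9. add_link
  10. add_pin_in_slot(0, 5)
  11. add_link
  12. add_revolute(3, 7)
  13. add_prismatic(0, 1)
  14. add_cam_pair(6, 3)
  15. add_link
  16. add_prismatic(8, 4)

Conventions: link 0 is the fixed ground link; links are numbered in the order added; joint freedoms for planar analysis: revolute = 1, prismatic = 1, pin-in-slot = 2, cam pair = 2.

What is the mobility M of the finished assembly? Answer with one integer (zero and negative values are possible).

ground; <1,0,0>
#1 <2,0,0>
#2 <3,0,0>
#3 <4,0,0>
#4 <5,0,0>
#5 <6,0,0>
R:4↔0 J1 <6,1,0>
PS:0↔3 J2 <6,1,1>
C:2↔0 J2 <6,1,2>
#6 <7,1,2>
PS:0↔5 J2 <7,1,3>
#7 <8,1,3>
R:3↔7 J1 <8,2,3>
P:0↔1 J1 <8,3,3>
C:6↔3 J2 <8,3,4>
#8 <9,3,4>
P:8↔4 J1 <9,4,4>
3×8 − 2×4 − 1×4 = 12

M = 12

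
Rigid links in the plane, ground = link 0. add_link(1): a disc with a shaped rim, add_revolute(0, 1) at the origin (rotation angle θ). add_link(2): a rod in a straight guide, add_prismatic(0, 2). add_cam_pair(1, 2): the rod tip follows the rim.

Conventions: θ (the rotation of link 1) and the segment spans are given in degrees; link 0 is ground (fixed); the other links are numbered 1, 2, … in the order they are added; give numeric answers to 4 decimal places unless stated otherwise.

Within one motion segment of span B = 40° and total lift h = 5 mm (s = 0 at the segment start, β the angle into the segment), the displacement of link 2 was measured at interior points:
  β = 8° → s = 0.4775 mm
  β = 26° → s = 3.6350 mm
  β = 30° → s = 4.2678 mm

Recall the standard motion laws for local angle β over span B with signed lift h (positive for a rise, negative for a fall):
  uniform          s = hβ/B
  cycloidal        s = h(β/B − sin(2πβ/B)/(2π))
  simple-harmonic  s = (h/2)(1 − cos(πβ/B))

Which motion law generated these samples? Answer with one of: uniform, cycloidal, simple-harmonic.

candidates at β/B = r: uniform s = h·r (linear in β); cycloidal s = h·(r − sin(2πr)/(2π)); simple-harmonic s = (h/2)(1 − cos(πr))
β=8°: printed 0.4775 | uniform 1.0000, cycloidal 0.2432, simple-harmonic 0.4775
β=26°: printed 3.6350 | uniform 3.2500, cycloidal 3.8938, simple-harmonic 3.6350
β=30°: printed 4.2678 | uniform 3.7500, cycloidal 4.5458, simple-harmonic 4.2678
only one law matches every sample → simple-harmonic

simple-harmonic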